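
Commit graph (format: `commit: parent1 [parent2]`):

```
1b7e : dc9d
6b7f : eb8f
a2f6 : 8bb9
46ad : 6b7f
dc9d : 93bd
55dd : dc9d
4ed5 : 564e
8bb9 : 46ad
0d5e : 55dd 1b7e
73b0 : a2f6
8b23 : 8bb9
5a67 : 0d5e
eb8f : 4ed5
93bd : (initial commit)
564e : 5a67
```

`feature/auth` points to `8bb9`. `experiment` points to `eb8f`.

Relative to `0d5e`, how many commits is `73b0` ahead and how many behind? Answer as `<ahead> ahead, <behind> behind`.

9 ahead, 0 behind

Reachable from 73b0: {0d5e, 1b7e, 46ad, 4ed5, 55dd, 564e, 5a67, 6b7f, 73b0, 8bb9, 93bd, a2f6, dc9d, eb8f}.
Reachable from 0d5e: {0d5e, 1b7e, 55dd, 93bd, dc9d}.
Only in 73b0's history (ahead): {46ad, 4ed5, 564e, 5a67, 6b7f, 73b0, 8bb9, a2f6, eb8f} — 9.
Only in 0d5e's history (behind): {} — 0.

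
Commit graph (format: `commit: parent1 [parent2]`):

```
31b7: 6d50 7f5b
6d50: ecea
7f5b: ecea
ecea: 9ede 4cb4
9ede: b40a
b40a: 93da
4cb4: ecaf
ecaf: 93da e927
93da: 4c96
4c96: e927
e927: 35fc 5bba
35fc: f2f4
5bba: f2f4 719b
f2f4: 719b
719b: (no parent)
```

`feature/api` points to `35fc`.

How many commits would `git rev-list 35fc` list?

3

Walking parent pointers from 35fc: reachable set = {35fc, 719b, f2f4}.
That is 3 commits.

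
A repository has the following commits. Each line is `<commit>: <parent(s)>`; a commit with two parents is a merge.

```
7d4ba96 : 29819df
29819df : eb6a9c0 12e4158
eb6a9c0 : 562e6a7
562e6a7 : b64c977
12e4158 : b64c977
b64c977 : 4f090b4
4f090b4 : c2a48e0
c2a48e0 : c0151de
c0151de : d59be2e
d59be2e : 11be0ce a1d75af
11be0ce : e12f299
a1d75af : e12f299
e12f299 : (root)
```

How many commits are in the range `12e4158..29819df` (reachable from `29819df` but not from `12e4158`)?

Reachable from 29819df: {11be0ce, 12e4158, 29819df, 4f090b4, 562e6a7, a1d75af, b64c977, c0151de, c2a48e0, d59be2e, e12f299, eb6a9c0}.
Reachable from 12e4158: {11be0ce, 12e4158, 4f090b4, a1d75af, b64c977, c0151de, c2a48e0, d59be2e, e12f299}.
In 29819df's history but not 12e4158's: {29819df, 562e6a7, eb6a9c0} — 3 commits.

3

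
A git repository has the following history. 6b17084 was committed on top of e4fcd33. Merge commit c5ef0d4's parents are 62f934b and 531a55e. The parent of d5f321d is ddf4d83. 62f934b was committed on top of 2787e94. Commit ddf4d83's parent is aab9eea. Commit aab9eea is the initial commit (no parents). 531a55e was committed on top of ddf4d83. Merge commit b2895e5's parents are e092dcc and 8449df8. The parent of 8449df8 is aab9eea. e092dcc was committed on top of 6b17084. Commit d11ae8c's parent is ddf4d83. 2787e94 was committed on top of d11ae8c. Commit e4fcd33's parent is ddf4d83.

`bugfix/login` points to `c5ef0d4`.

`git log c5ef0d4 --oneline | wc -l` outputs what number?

7

Walking parent pointers from c5ef0d4: reachable set = {2787e94, 531a55e, 62f934b, aab9eea, c5ef0d4, d11ae8c, ddf4d83}.
That is 7 commits.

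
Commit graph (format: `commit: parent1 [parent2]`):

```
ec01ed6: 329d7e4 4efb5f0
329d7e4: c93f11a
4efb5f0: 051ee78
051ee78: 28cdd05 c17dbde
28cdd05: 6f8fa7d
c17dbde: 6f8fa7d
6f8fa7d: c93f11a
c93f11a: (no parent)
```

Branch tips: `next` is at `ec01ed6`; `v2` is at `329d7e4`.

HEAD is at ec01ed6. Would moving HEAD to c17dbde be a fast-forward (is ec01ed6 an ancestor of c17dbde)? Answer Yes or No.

No

A fast-forward from ec01ed6 to c17dbde is possible iff ec01ed6 is an ancestor of c17dbde.
Ancestors of c17dbde: {6f8fa7d, c17dbde, c93f11a}.
ec01ed6 is not among them, so fast-forward is not possible.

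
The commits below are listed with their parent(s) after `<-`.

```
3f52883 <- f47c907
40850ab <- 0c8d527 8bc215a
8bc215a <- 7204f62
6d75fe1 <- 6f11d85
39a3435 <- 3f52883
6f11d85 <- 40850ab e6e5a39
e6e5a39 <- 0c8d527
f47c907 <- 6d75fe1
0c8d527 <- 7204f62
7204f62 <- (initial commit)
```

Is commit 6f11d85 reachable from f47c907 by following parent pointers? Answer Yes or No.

Yes

Ancestors of f47c907 (commits reachable by following parents): {0c8d527, 40850ab, 6d75fe1, 6f11d85, 7204f62, 8bc215a, e6e5a39, f47c907}.
6f11d85 is in that set, so it is an ancestor of f47c907.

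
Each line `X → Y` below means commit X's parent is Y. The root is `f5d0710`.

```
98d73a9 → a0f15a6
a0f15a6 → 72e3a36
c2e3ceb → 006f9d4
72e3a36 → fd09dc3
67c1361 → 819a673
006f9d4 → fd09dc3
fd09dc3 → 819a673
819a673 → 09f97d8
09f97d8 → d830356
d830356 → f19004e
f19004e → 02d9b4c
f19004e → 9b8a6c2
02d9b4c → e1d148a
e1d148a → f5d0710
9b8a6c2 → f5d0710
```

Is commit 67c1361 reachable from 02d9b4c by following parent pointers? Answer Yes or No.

Ancestors of 02d9b4c: {02d9b4c, e1d148a, f5d0710}.
67c1361 is not in that set, so it is not an ancestor of 02d9b4c.

No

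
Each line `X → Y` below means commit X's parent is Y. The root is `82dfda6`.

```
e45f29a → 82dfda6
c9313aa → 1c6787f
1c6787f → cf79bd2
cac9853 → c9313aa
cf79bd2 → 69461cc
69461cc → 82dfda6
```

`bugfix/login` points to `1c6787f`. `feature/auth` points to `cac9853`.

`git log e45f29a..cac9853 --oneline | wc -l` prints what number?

Reachable from cac9853: {1c6787f, 69461cc, 82dfda6, c9313aa, cac9853, cf79bd2}.
Reachable from e45f29a: {82dfda6, e45f29a}.
In cac9853's history but not e45f29a's: {1c6787f, 69461cc, c9313aa, cac9853, cf79bd2} — 5 commits.

5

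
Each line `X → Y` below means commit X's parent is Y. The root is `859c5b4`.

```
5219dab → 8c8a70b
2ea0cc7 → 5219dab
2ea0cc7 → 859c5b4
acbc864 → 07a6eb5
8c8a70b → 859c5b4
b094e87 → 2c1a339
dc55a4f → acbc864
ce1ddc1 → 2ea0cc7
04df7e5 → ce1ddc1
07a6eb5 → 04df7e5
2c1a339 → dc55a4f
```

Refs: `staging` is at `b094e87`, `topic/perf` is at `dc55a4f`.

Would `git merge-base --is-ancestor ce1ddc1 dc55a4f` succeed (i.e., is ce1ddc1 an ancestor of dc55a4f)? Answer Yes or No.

Yes

Ancestors of dc55a4f (commits reachable by following parents): {04df7e5, 07a6eb5, 2ea0cc7, 5219dab, 859c5b4, 8c8a70b, acbc864, ce1ddc1, dc55a4f}.
ce1ddc1 is in that set, so it is an ancestor of dc55a4f.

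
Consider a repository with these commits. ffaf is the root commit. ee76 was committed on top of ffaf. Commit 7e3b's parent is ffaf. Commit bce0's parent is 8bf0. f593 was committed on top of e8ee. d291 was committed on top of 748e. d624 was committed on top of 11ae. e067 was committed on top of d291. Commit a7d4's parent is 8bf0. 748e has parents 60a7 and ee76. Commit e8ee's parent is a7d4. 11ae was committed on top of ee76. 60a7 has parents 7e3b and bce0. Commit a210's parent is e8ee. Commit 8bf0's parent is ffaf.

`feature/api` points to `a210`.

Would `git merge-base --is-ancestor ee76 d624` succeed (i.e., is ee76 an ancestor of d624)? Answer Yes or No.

Ancestors of d624 (commits reachable by following parents): {11ae, d624, ee76, ffaf}.
ee76 is in that set, so it is an ancestor of d624.

Yes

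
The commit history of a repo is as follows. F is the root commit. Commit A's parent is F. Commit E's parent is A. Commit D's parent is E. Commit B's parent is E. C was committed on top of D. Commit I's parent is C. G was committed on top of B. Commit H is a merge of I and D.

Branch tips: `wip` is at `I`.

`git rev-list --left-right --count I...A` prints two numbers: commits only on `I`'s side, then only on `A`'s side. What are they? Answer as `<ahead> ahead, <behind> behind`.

4 ahead, 0 behind

Reachable from I: {A, C, D, E, F, I}.
Reachable from A: {A, F}.
Only in I's history (ahead): {C, D, E, I} — 4.
Only in A's history (behind): {} — 0.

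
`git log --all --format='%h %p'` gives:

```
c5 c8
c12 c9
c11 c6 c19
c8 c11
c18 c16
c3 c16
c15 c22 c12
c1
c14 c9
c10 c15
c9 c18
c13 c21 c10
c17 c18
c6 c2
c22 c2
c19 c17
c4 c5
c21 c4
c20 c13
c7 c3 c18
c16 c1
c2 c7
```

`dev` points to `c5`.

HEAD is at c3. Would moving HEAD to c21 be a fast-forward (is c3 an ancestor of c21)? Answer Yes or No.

Yes

A fast-forward from c3 to c21 is possible iff c3 is an ancestor of c21.
Ancestors of c21: {c1, c11, c16, c17, c18, c19, c2, c21, c3, c4, c5, c6, c7, c8}.
c3 is among them, so fast-forward is possible.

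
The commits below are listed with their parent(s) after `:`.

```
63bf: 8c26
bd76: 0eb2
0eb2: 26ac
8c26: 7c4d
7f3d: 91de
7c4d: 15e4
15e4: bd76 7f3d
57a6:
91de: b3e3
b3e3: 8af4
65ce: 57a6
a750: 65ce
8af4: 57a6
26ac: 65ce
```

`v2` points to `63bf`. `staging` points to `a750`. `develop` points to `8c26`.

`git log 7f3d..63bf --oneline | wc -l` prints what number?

8

Reachable from 63bf: {0eb2, 15e4, 26ac, 57a6, 63bf, 65ce, 7c4d, 7f3d, 8af4, 8c26, 91de, b3e3, bd76}.
Reachable from 7f3d: {57a6, 7f3d, 8af4, 91de, b3e3}.
In 63bf's history but not 7f3d's: {0eb2, 15e4, 26ac, 63bf, 65ce, 7c4d, 8c26, bd76} — 8 commits.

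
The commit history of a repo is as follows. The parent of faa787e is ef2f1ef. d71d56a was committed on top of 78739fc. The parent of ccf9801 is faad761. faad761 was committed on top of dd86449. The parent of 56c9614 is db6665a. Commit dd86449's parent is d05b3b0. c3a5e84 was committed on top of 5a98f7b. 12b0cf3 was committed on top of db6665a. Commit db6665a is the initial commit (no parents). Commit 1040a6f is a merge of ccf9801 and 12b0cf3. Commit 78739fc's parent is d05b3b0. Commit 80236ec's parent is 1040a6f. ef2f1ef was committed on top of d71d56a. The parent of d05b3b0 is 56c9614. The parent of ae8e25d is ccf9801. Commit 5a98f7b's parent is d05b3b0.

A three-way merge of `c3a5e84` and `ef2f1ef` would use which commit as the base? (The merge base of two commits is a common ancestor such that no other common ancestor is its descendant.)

Ancestors of c3a5e84: {56c9614, 5a98f7b, c3a5e84, d05b3b0, db6665a}.
Ancestors of ef2f1ef: {56c9614, 78739fc, d05b3b0, d71d56a, db6665a, ef2f1ef}.
Common ancestors: {56c9614, d05b3b0, db6665a}.
Among these, d05b3b0 is not an ancestor of any other common ancestor — it is the merge base.

d05b3b0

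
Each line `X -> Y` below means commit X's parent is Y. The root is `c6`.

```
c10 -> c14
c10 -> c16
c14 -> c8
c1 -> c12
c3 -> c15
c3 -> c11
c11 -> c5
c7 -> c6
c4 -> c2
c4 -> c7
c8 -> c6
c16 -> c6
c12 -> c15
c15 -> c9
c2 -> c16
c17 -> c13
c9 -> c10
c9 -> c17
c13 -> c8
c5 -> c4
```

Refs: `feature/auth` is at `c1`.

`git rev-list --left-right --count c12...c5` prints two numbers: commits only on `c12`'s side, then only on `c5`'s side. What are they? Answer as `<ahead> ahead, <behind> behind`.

8 ahead, 4 behind

Reachable from c12: {c10, c12, c13, c14, c15, c16, c17, c6, c8, c9}.
Reachable from c5: {c16, c2, c4, c5, c6, c7}.
Only in c12's history (ahead): {c10, c12, c13, c14, c15, c17, c8, c9} — 8.
Only in c5's history (behind): {c2, c4, c5, c7} — 4.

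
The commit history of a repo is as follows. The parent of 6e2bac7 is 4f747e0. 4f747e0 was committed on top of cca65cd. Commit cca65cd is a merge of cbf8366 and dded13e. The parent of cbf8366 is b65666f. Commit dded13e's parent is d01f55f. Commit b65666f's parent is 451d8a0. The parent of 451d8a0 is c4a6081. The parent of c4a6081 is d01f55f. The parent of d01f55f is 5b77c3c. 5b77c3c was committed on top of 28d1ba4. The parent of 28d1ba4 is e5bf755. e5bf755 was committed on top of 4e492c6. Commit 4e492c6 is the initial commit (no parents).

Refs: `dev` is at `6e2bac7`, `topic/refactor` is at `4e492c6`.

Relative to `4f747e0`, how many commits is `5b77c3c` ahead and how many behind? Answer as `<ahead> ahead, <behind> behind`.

0 ahead, 8 behind

Reachable from 5b77c3c: {28d1ba4, 4e492c6, 5b77c3c, e5bf755}.
Reachable from 4f747e0: {28d1ba4, 451d8a0, 4e492c6, 4f747e0, 5b77c3c, b65666f, c4a6081, cbf8366, cca65cd, d01f55f, dded13e, e5bf755}.
Only in 5b77c3c's history (ahead): {} — 0.
Only in 4f747e0's history (behind): {451d8a0, 4f747e0, b65666f, c4a6081, cbf8366, cca65cd, d01f55f, dded13e} — 8.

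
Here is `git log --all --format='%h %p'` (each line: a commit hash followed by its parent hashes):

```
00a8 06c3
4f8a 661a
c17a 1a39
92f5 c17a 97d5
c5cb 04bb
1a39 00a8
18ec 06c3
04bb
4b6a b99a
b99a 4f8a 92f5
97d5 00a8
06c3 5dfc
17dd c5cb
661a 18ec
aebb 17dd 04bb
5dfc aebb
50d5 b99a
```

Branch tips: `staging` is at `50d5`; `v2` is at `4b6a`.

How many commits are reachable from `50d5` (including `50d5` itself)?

Walking parent pointers from 50d5: reachable set = {00a8, 04bb, 06c3, 17dd, 18ec, 1a39, 4f8a, 50d5, 5dfc, 661a, 92f5, 97d5, aebb, b99a, c17a, c5cb}.
That is 16 commits.

16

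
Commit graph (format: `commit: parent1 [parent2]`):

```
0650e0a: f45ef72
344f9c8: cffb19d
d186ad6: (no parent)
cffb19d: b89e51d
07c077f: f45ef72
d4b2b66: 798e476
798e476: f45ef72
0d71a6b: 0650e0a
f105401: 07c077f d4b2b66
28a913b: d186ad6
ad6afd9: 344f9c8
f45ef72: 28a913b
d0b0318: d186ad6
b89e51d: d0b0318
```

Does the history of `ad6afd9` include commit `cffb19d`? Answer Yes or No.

Ancestors of ad6afd9 (commits reachable by following parents): {344f9c8, ad6afd9, b89e51d, cffb19d, d0b0318, d186ad6}.
cffb19d is in that set, so it is an ancestor of ad6afd9.

Yes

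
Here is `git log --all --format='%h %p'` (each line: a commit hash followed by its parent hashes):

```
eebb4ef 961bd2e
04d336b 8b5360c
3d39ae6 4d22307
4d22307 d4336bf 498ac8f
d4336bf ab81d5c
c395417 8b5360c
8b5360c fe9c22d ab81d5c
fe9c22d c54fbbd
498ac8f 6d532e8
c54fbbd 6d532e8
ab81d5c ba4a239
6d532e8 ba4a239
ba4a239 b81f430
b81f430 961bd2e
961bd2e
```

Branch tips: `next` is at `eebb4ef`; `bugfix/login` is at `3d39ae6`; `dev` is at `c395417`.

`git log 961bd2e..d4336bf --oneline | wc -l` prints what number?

Reachable from d4336bf: {961bd2e, ab81d5c, b81f430, ba4a239, d4336bf}.
Reachable from 961bd2e: {961bd2e}.
In d4336bf's history but not 961bd2e's: {ab81d5c, b81f430, ba4a239, d4336bf} — 4 commits.

4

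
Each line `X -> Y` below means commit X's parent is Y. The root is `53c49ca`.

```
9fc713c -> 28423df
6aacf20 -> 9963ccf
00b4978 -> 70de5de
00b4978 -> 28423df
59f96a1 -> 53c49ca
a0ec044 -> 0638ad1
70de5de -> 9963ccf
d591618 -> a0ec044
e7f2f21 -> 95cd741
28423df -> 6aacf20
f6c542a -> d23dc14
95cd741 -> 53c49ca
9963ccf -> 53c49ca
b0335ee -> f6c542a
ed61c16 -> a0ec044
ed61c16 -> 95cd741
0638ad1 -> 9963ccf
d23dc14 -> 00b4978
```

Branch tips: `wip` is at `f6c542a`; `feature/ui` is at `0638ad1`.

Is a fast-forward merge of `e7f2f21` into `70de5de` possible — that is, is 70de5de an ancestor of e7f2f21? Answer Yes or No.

No

A fast-forward from 70de5de to e7f2f21 is possible iff 70de5de is an ancestor of e7f2f21.
Ancestors of e7f2f21: {53c49ca, 95cd741, e7f2f21}.
70de5de is not among them, so fast-forward is not possible.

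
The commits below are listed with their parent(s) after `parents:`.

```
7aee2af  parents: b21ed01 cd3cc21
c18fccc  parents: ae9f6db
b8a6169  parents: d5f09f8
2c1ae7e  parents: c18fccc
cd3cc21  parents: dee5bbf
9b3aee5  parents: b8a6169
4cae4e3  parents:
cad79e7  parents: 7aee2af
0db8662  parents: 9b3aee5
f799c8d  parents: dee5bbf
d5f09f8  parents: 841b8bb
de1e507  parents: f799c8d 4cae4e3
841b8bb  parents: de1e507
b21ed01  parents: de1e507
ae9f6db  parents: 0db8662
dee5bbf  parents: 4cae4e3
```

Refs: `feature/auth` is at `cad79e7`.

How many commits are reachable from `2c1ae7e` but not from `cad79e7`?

Reachable from 2c1ae7e: {0db8662, 2c1ae7e, 4cae4e3, 841b8bb, 9b3aee5, ae9f6db, b8a6169, c18fccc, d5f09f8, de1e507, dee5bbf, f799c8d}.
Reachable from cad79e7: {4cae4e3, 7aee2af, b21ed01, cad79e7, cd3cc21, de1e507, dee5bbf, f799c8d}.
In 2c1ae7e's history but not cad79e7's: {0db8662, 2c1ae7e, 841b8bb, 9b3aee5, ae9f6db, b8a6169, c18fccc, d5f09f8} — 8 commits.

8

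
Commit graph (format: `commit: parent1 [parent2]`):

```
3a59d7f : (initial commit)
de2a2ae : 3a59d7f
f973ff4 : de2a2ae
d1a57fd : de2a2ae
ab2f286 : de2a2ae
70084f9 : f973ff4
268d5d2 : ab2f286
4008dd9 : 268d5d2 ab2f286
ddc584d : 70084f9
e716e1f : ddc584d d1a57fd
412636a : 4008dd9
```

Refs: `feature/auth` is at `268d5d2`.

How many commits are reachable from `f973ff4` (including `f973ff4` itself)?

3

Walking parent pointers from f973ff4: reachable set = {3a59d7f, de2a2ae, f973ff4}.
That is 3 commits.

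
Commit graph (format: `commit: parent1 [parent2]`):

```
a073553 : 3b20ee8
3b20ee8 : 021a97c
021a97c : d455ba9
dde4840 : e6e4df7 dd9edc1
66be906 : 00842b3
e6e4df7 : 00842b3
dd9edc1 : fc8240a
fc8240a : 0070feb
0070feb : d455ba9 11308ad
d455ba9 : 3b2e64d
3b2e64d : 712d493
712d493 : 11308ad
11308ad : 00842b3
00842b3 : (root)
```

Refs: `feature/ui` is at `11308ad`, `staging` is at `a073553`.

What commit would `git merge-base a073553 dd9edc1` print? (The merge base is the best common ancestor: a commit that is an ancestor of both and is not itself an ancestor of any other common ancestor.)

Ancestors of a073553: {00842b3, 021a97c, 11308ad, 3b20ee8, 3b2e64d, 712d493, a073553, d455ba9}.
Ancestors of dd9edc1: {0070feb, 00842b3, 11308ad, 3b2e64d, 712d493, d455ba9, dd9edc1, fc8240a}.
Common ancestors: {00842b3, 11308ad, 3b2e64d, 712d493, d455ba9}.
Among these, d455ba9 is not an ancestor of any other common ancestor — it is the merge base.

d455ba9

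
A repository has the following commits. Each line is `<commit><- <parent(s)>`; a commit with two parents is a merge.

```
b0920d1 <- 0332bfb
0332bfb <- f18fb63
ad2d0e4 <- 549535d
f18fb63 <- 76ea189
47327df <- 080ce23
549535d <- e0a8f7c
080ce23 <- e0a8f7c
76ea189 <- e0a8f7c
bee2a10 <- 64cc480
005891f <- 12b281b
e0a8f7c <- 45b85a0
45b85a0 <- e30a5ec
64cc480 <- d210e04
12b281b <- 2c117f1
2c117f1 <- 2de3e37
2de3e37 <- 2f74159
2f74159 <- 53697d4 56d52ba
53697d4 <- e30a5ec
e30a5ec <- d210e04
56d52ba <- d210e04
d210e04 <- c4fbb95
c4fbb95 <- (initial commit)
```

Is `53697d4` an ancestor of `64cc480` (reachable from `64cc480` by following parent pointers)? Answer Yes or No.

No

Ancestors of 64cc480: {64cc480, c4fbb95, d210e04}.
53697d4 is not in that set, so it is not an ancestor of 64cc480.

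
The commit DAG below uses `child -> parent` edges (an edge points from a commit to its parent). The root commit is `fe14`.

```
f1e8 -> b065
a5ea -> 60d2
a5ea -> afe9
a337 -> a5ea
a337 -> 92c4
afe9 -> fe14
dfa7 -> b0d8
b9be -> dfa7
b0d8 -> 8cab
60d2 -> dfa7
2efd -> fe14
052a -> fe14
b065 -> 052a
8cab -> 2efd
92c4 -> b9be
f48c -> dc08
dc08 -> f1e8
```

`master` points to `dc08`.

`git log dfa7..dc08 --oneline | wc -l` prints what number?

4

Reachable from dc08: {052a, b065, dc08, f1e8, fe14}.
Reachable from dfa7: {2efd, 8cab, b0d8, dfa7, fe14}.
In dc08's history but not dfa7's: {052a, b065, dc08, f1e8} — 4 commits.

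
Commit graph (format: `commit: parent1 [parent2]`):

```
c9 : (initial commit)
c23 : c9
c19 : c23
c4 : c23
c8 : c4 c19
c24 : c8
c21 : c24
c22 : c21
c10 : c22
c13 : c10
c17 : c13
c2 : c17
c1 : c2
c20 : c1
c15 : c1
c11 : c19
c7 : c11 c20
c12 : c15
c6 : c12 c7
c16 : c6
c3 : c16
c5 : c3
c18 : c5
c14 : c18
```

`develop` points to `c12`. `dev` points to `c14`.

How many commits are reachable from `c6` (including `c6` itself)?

Walking parent pointers from c6: reachable set = {c1, c10, c11, c12, c13, c15, c17, c19, c2, c20, c21, c22, c23, c24, c4, c6, c7, c8, c9}.
That is 19 commits.

19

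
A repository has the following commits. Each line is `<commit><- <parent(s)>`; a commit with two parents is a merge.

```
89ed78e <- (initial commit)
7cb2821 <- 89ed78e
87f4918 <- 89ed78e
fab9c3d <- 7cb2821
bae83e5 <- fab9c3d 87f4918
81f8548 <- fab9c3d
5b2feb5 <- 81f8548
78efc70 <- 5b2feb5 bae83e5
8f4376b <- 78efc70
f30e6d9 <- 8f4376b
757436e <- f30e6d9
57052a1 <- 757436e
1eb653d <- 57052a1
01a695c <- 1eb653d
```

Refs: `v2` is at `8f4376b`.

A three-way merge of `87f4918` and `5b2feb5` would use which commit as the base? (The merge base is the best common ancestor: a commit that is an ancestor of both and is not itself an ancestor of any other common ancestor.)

Ancestors of 87f4918: {87f4918, 89ed78e}.
Ancestors of 5b2feb5: {5b2feb5, 7cb2821, 81f8548, 89ed78e, fab9c3d}.
Common ancestors: {89ed78e}.
The only common ancestor is 89ed78e, so it is the merge base.

89ed78e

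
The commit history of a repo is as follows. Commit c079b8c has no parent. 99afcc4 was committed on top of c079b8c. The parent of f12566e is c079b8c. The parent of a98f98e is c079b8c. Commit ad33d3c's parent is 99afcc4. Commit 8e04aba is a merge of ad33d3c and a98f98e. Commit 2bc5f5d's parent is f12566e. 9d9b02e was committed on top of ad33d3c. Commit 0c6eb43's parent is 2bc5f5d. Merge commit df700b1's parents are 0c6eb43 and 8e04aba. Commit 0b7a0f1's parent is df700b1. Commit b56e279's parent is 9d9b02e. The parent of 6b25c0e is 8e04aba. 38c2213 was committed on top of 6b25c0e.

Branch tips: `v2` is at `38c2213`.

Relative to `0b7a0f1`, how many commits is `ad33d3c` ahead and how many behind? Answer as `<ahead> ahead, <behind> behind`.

0 ahead, 7 behind

Reachable from ad33d3c: {99afcc4, ad33d3c, c079b8c}.
Reachable from 0b7a0f1: {0b7a0f1, 0c6eb43, 2bc5f5d, 8e04aba, 99afcc4, a98f98e, ad33d3c, c079b8c, df700b1, f12566e}.
Only in ad33d3c's history (ahead): {} — 0.
Only in 0b7a0f1's history (behind): {0b7a0f1, 0c6eb43, 2bc5f5d, 8e04aba, a98f98e, df700b1, f12566e} — 7.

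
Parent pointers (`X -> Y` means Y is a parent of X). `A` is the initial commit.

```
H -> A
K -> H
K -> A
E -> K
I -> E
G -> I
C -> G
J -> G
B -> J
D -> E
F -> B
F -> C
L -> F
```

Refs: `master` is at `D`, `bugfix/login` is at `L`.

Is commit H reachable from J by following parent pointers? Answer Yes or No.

Ancestors of J (commits reachable by following parents): {A, E, G, H, I, J, K}.
H is in that set, so it is an ancestor of J.

Yes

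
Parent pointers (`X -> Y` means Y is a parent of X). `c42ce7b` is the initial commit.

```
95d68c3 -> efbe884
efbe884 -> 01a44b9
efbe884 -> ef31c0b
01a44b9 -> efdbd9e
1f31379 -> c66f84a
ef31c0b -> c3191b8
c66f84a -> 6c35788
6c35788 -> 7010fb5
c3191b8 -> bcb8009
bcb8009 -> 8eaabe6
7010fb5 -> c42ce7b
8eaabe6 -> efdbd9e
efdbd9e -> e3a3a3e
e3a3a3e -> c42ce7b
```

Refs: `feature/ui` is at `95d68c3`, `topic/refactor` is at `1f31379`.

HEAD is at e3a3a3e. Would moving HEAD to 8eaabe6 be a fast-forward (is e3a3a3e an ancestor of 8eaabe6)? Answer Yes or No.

Yes

A fast-forward from e3a3a3e to 8eaabe6 is possible iff e3a3a3e is an ancestor of 8eaabe6.
Ancestors of 8eaabe6: {8eaabe6, c42ce7b, e3a3a3e, efdbd9e}.
e3a3a3e is among them, so fast-forward is possible.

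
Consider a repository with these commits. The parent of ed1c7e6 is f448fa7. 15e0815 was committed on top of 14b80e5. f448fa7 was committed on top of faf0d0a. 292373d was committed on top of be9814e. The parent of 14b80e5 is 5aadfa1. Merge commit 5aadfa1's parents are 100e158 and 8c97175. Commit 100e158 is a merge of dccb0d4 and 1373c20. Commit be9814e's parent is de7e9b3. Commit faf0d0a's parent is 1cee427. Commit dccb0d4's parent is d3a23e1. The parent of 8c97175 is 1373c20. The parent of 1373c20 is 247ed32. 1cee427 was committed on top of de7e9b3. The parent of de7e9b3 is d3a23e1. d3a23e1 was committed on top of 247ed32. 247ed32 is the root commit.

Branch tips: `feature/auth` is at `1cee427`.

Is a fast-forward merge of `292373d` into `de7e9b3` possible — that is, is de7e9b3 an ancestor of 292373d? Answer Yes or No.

Yes

A fast-forward from de7e9b3 to 292373d is possible iff de7e9b3 is an ancestor of 292373d.
Ancestors of 292373d: {247ed32, 292373d, be9814e, d3a23e1, de7e9b3}.
de7e9b3 is among them, so fast-forward is possible.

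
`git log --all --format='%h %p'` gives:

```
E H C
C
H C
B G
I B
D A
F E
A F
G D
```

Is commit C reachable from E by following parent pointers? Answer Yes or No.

Ancestors of E (commits reachable by following parents): {C, E, H}.
C is in that set, so it is an ancestor of E.

Yes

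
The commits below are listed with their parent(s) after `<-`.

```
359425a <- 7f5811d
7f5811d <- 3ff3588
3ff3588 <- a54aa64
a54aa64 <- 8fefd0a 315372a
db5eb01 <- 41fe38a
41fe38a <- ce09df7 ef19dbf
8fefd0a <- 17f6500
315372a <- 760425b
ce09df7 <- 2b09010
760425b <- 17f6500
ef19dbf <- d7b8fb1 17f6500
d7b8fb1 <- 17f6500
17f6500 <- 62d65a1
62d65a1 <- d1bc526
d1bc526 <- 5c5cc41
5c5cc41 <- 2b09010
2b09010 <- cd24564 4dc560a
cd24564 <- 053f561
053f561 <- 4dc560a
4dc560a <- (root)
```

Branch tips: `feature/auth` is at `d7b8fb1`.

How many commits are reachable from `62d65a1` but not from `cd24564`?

Reachable from 62d65a1: {053f561, 2b09010, 4dc560a, 5c5cc41, 62d65a1, cd24564, d1bc526}.
Reachable from cd24564: {053f561, 4dc560a, cd24564}.
In 62d65a1's history but not cd24564's: {2b09010, 5c5cc41, 62d65a1, d1bc526} — 4 commits.

4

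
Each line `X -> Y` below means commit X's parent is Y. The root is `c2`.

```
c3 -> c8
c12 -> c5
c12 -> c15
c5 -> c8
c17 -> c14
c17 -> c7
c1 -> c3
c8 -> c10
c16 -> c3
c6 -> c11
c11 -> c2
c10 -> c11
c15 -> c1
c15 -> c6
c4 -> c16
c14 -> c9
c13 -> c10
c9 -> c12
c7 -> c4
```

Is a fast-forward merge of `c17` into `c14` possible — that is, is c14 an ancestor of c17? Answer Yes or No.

A fast-forward from c14 to c17 is possible iff c14 is an ancestor of c17.
Ancestors of c17: {c1, c10, c11, c12, c14, c15, c16, c17, c2, c3, c4, c5, c6, c7, c8, c9}.
c14 is among them, so fast-forward is possible.

Yes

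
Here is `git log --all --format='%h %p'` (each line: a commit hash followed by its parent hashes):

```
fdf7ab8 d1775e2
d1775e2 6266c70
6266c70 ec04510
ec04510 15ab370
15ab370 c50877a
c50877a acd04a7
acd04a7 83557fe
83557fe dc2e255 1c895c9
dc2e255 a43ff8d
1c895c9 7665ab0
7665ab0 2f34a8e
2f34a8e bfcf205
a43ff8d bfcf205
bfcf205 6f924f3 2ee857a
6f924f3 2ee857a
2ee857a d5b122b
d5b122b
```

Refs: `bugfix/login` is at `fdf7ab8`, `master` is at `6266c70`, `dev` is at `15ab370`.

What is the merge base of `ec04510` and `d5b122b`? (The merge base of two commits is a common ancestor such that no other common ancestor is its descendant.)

d5b122b

Ancestors of ec04510: {15ab370, 1c895c9, 2ee857a, 2f34a8e, 6f924f3, 7665ab0, 83557fe, a43ff8d, acd04a7, bfcf205, c50877a, d5b122b, dc2e255, ec04510}.
Ancestors of d5b122b: {d5b122b}.
Common ancestors: {d5b122b}.
The only common ancestor is d5b122b, so it is the merge base.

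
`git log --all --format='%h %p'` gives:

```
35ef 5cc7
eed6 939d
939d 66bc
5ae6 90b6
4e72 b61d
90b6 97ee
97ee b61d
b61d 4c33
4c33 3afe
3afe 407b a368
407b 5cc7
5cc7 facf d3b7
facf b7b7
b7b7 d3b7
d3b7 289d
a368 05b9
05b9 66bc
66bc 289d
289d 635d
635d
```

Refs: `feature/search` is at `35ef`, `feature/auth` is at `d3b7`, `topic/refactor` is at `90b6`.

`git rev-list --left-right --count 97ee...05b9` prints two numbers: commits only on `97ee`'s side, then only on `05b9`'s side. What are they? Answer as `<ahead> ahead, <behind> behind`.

10 ahead, 0 behind

Reachable from 97ee: {05b9, 289d, 3afe, 407b, 4c33, 5cc7, 635d, 66bc, 97ee, a368, b61d, b7b7, d3b7, facf}.
Reachable from 05b9: {05b9, 289d, 635d, 66bc}.
Only in 97ee's history (ahead): {3afe, 407b, 4c33, 5cc7, 97ee, a368, b61d, b7b7, d3b7, facf} — 10.
Only in 05b9's history (behind): {} — 0.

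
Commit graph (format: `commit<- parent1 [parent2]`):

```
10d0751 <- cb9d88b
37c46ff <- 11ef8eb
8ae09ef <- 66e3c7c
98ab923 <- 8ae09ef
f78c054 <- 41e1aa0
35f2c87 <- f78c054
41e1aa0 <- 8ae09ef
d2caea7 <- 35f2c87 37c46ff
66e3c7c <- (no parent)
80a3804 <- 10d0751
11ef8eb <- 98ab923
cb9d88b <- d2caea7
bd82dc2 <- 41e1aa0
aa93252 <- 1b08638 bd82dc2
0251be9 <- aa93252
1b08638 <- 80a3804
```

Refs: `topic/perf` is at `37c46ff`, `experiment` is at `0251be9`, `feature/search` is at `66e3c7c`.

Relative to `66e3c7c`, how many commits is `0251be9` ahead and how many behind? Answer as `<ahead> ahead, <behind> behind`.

Reachable from 0251be9: {0251be9, 10d0751, 11ef8eb, 1b08638, 35f2c87, 37c46ff, 41e1aa0, 66e3c7c, 80a3804, 8ae09ef, 98ab923, aa93252, bd82dc2, cb9d88b, d2caea7, f78c054}.
Reachable from 66e3c7c: {66e3c7c}.
Only in 0251be9's history (ahead): {0251be9, 10d0751, 11ef8eb, 1b08638, 35f2c87, 37c46ff, 41e1aa0, 80a3804, 8ae09ef, 98ab923, aa93252, bd82dc2, cb9d88b, d2caea7, f78c054} — 15.
Only in 66e3c7c's history (behind): {} — 0.

15 ahead, 0 behind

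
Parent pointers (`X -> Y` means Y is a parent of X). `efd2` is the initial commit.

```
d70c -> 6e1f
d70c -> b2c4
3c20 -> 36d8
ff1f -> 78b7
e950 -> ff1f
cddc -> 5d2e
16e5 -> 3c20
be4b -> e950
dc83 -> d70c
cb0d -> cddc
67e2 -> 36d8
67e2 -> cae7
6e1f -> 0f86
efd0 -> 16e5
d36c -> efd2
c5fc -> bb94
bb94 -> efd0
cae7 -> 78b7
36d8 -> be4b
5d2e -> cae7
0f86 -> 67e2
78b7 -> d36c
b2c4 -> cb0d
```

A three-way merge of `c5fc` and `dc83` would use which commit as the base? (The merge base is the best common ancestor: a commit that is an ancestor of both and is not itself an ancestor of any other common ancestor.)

36d8

Ancestors of c5fc: {16e5, 36d8, 3c20, 78b7, bb94, be4b, c5fc, d36c, e950, efd0, efd2, ff1f}.
Ancestors of dc83: {0f86, 36d8, 5d2e, 67e2, 6e1f, 78b7, b2c4, be4b, cae7, cb0d, cddc, d36c, d70c, dc83, e950, efd2, ff1f}.
Common ancestors: {36d8, 78b7, be4b, d36c, e950, efd2, ff1f}.
Among these, 36d8 is not an ancestor of any other common ancestor — it is the merge base.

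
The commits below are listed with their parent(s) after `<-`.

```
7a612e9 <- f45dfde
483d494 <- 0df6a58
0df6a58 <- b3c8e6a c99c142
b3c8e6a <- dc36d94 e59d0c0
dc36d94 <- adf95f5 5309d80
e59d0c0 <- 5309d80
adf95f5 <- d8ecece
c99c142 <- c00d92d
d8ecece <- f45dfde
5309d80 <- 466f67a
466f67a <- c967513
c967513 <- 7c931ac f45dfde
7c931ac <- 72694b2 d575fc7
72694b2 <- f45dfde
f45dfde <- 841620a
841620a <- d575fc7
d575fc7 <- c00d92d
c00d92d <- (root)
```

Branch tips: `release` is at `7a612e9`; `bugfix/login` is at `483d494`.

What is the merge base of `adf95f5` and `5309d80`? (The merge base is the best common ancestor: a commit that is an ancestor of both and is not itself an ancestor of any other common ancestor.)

f45dfde

Ancestors of adf95f5: {841620a, adf95f5, c00d92d, d575fc7, d8ecece, f45dfde}.
Ancestors of 5309d80: {466f67a, 5309d80, 72694b2, 7c931ac, 841620a, c00d92d, c967513, d575fc7, f45dfde}.
Common ancestors: {841620a, c00d92d, d575fc7, f45dfde}.
Among these, f45dfde is not an ancestor of any other common ancestor — it is the merge base.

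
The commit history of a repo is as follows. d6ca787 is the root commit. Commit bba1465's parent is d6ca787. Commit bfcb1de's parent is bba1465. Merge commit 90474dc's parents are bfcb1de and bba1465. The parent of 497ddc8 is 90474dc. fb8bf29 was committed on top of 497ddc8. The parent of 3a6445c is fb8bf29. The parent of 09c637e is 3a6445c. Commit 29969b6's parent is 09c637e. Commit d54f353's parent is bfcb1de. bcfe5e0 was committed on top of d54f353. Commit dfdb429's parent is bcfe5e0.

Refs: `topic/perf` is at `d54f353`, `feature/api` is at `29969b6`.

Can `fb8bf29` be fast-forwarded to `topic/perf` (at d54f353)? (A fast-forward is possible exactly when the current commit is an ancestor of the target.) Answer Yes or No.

No

A fast-forward from fb8bf29 to d54f353 is possible iff fb8bf29 is an ancestor of d54f353.
Ancestors of d54f353: {bba1465, bfcb1de, d54f353, d6ca787}.
fb8bf29 is not among them, so fast-forward is not possible.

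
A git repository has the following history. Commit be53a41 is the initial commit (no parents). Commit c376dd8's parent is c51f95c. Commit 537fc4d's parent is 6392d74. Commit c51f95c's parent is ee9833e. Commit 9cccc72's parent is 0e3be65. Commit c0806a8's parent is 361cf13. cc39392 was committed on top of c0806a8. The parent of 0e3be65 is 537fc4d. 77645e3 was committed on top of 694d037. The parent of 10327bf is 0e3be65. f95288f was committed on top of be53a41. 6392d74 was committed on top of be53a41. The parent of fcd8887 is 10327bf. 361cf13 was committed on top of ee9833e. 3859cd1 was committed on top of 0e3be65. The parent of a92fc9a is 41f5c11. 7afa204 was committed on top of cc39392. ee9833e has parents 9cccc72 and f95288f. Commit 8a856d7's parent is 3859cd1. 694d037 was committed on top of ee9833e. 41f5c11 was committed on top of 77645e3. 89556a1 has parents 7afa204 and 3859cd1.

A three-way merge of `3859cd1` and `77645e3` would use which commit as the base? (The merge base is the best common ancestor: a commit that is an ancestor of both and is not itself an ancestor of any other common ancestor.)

Ancestors of 3859cd1: {0e3be65, 3859cd1, 537fc4d, 6392d74, be53a41}.
Ancestors of 77645e3: {0e3be65, 537fc4d, 6392d74, 694d037, 77645e3, 9cccc72, be53a41, ee9833e, f95288f}.
Common ancestors: {0e3be65, 537fc4d, 6392d74, be53a41}.
Among these, 0e3be65 is not an ancestor of any other common ancestor — it is the merge base.

0e3be65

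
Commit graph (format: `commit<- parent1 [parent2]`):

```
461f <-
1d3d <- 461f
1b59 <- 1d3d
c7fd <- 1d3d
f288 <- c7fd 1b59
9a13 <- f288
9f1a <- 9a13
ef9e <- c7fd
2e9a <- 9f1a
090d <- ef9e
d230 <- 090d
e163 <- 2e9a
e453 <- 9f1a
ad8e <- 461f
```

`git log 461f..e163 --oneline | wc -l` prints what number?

Reachable from e163: {1b59, 1d3d, 2e9a, 461f, 9a13, 9f1a, c7fd, e163, f288}.
Reachable from 461f: {461f}.
In e163's history but not 461f's: {1b59, 1d3d, 2e9a, 9a13, 9f1a, c7fd, e163, f288} — 8 commits.

8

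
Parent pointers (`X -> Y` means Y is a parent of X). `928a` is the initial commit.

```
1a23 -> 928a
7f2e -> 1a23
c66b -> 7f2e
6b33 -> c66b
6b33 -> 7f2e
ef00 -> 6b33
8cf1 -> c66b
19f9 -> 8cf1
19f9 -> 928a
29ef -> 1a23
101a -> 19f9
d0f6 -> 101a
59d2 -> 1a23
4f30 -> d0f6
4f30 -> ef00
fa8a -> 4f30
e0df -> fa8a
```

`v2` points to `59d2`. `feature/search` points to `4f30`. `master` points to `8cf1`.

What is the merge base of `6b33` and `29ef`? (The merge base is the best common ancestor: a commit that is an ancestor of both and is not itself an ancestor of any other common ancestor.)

1a23

Ancestors of 6b33: {1a23, 6b33, 7f2e, 928a, c66b}.
Ancestors of 29ef: {1a23, 29ef, 928a}.
Common ancestors: {1a23, 928a}.
Among these, 1a23 is not an ancestor of any other common ancestor — it is the merge base.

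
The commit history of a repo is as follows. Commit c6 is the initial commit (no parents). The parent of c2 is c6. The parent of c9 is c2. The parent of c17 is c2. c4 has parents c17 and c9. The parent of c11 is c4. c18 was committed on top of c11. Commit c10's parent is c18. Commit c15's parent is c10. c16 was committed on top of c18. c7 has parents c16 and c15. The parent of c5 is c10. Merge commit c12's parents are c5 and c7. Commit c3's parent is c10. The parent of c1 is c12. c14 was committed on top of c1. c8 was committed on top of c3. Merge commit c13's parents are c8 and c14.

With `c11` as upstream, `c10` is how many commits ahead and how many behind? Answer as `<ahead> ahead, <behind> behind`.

2 ahead, 0 behind

Reachable from c10: {c10, c11, c17, c18, c2, c4, c6, c9}.
Reachable from c11: {c11, c17, c2, c4, c6, c9}.
Only in c10's history (ahead): {c10, c18} — 2.
Only in c11's history (behind): {} — 0.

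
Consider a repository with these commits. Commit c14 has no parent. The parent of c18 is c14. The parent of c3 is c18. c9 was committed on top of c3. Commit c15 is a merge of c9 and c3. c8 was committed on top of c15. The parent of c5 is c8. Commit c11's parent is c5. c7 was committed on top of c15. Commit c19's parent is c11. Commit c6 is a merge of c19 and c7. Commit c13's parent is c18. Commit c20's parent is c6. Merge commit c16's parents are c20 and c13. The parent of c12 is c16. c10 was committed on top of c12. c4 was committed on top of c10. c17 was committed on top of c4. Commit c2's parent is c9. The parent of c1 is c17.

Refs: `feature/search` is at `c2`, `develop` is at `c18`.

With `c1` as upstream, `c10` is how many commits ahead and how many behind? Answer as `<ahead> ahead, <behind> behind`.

Reachable from c10: {c10, c11, c12, c13, c14, c15, c16, c18, c19, c20, c3, c5, c6, c7, c8, c9}.
Reachable from c1: {c1, c10, c11, c12, c13, c14, c15, c16, c17, c18, c19, c20, c3, c4, c5, c6, c7, c8, c9}.
Only in c10's history (ahead): {} — 0.
Only in c1's history (behind): {c1, c17, c4} — 3.

0 ahead, 3 behind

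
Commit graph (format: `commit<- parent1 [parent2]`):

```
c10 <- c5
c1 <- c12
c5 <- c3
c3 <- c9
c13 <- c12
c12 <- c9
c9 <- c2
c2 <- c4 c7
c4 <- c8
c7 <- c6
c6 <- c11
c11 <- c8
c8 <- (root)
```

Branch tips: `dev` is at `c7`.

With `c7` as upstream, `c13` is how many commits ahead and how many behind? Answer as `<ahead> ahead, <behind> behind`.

5 ahead, 0 behind

Reachable from c13: {c11, c12, c13, c2, c4, c6, c7, c8, c9}.
Reachable from c7: {c11, c6, c7, c8}.
Only in c13's history (ahead): {c12, c13, c2, c4, c9} — 5.
Only in c7's history (behind): {} — 0.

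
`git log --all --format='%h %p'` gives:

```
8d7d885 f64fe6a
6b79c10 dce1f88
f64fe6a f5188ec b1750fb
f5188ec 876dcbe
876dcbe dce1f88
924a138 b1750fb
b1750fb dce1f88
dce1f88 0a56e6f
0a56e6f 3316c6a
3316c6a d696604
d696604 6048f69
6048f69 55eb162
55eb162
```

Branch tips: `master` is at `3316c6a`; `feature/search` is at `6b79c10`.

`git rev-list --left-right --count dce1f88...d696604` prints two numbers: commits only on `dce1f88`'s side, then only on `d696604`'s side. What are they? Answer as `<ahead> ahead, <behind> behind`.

3 ahead, 0 behind

Reachable from dce1f88: {0a56e6f, 3316c6a, 55eb162, 6048f69, d696604, dce1f88}.
Reachable from d696604: {55eb162, 6048f69, d696604}.
Only in dce1f88's history (ahead): {0a56e6f, 3316c6a, dce1f88} — 3.
Only in d696604's history (behind): {} — 0.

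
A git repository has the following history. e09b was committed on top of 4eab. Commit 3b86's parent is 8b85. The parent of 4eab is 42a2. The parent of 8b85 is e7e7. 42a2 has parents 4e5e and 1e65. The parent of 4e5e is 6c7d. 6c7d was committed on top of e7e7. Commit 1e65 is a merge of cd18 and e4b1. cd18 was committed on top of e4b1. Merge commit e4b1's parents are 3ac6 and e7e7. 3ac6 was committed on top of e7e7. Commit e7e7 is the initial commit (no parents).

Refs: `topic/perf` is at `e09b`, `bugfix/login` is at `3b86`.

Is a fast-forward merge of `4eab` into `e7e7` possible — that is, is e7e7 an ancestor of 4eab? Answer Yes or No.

Yes

A fast-forward from e7e7 to 4eab is possible iff e7e7 is an ancestor of 4eab.
Ancestors of 4eab: {1e65, 3ac6, 42a2, 4e5e, 4eab, 6c7d, cd18, e4b1, e7e7}.
e7e7 is among them, so fast-forward is possible.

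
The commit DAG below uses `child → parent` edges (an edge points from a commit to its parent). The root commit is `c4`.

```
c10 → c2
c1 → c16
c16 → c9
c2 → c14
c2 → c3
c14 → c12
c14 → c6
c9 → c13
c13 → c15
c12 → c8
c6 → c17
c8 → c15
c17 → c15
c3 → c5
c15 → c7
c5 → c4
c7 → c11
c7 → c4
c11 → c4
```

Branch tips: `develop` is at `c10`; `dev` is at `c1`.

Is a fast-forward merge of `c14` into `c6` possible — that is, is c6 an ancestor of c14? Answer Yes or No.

A fast-forward from c6 to c14 is possible iff c6 is an ancestor of c14.
Ancestors of c14: {c11, c12, c14, c15, c17, c4, c6, c7, c8}.
c6 is among them, so fast-forward is possible.

Yes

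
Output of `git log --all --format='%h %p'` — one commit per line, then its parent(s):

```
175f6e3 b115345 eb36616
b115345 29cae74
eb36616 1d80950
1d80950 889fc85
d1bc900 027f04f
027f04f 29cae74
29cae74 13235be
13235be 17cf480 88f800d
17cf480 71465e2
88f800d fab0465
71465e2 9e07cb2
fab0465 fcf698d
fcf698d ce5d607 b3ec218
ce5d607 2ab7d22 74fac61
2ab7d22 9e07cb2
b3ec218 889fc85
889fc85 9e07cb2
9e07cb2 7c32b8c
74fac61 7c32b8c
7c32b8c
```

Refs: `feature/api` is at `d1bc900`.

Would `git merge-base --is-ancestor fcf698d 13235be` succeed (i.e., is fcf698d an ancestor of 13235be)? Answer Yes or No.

Ancestors of 13235be (commits reachable by following parents): {13235be, 17cf480, 2ab7d22, 71465e2, 74fac61, 7c32b8c, 889fc85, 88f800d, 9e07cb2, b3ec218, ce5d607, fab0465, fcf698d}.
fcf698d is in that set, so it is an ancestor of 13235be.

Yes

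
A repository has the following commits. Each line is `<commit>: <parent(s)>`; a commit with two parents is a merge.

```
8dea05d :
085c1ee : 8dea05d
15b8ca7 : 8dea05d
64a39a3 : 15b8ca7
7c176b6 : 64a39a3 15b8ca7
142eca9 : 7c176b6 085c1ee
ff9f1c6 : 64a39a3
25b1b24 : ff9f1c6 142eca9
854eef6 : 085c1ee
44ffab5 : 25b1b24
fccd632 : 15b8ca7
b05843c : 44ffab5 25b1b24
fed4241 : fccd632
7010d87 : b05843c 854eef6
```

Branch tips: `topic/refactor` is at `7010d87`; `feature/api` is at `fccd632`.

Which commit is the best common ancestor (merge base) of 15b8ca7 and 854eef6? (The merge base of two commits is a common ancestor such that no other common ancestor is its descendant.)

8dea05d

Ancestors of 15b8ca7: {15b8ca7, 8dea05d}.
Ancestors of 854eef6: {085c1ee, 854eef6, 8dea05d}.
Common ancestors: {8dea05d}.
The only common ancestor is 8dea05d, so it is the merge base.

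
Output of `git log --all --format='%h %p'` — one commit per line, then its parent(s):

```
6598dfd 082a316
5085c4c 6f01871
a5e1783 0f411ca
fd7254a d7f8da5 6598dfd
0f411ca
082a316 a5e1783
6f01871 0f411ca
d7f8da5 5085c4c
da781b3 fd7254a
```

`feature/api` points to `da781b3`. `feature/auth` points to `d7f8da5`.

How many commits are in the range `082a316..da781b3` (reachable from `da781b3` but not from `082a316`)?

6

Reachable from da781b3: {082a316, 0f411ca, 5085c4c, 6598dfd, 6f01871, a5e1783, d7f8da5, da781b3, fd7254a}.
Reachable from 082a316: {082a316, 0f411ca, a5e1783}.
In da781b3's history but not 082a316's: {5085c4c, 6598dfd, 6f01871, d7f8da5, da781b3, fd7254a} — 6 commits.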